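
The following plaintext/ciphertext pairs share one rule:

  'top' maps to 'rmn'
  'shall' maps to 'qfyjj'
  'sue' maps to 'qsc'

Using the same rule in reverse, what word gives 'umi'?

Compare letters: t→r is +24, o→m is +24, p→n is +24 — a constant shift. Every letter moves 24 places later in the alphabet, wrapping around z→a.
Decoding umi: u−24=w, m−24=o, i−24=k.

wok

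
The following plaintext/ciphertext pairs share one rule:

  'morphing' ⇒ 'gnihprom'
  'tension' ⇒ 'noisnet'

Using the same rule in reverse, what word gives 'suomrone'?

The output letters match the input read backwards: morphing reversed is gnihprom. It's just the letters in reverse order.
Reversing it on suomrone: then reverse → enormous.

enormous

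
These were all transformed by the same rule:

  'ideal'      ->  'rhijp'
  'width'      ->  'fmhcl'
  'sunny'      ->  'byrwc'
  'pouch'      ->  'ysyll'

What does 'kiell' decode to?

It's a Vigenère-style cipher with numeric key [9,4,4]: position i shifts by key[i mod 3].
Decoding kiell: k−9=b, i−4=e, e−4=a, l−9=c, l−4=h.

beach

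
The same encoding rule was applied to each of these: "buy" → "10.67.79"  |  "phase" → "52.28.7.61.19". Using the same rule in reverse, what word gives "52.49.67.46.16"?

b(#2)→10 and u(#21)→67: differences scale by 3, so n = 3·pos + 4. Each letter becomes 3×(its alphabet position, a=1..z=26) + 4.
Undoing it on 52.49.67.46.16: 52→(52−4)÷3=16=p, 49→(49−4)÷3=15=o, 67→(67−4)÷3=21=u, 46→(46−4)÷3=14=n, 16→(16−4)÷3=4=d.

pound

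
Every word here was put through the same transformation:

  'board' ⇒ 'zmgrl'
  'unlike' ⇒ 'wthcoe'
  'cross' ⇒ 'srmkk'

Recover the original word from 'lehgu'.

b(1)→z(25) and o(14)→m(12) fit y≡19x+6 (mod 26); the inverse of 19 mod 26 is 11. Treating letters as 0–25, the rule is x ↦ 19x + 6 (mod 26).
Decoding lehgu: l(11)→11·(11−6)≡3=d; e(4)→11·(4−6)≡4=e; h(7)→11·(7−6)≡11=l; g(6)→11·(6−6)≡0=a; u(20)→11·(20−6)≡24=y (all mod 26).

delay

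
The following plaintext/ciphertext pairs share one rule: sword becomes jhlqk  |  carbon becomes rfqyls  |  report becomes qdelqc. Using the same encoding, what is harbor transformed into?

s(18)→j(9) and w(22)→h(7) fit y≡19x+5 (mod 26); the inverse of 19 mod 26 is 11. Treating letters as 0–25, the rule is x ↦ 19x + 5 (mod 26).
Applying it to harbor: h(7)→19·7+5≡8=i; a(0)→19·0+5≡5=f; r(17)→19·17+5≡16=q; b(1)→19·1+5≡24=y; o(14)→19·14+5≡11=l; r(17)→19·17+5≡16=q (all mod 26).

ifqylq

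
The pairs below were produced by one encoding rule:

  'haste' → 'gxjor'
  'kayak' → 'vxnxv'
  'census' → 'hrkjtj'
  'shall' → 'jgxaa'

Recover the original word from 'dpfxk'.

woman

Each letter's alphabet position (a=0..z=25) is mapped through 5·x+23 mod 26 — an affine cipher.
Reversing it on dpfxk: d(3)→21·(3−23)≡22=w; p(15)→21·(15−23)≡14=o; f(5)→21·(5−23)≡12=m; x(23)→21·(23−23)≡0=a; k(10)→21·(10−23)≡13=n (all mod 26).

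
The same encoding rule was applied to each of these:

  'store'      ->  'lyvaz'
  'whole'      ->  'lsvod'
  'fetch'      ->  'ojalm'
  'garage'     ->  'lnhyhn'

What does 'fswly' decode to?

reply

The word is reversed, then every letter is shifted forward by 7.
Decoding fswly: shift back: f−7=y, s−7=l, w−7=p, l−7=e, y−7=r → ylper; then reverse → reply.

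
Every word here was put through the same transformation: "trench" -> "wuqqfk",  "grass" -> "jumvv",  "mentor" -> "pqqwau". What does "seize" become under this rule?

The shift depends on letter class: consonant t→w is +3, but vowel e→q is +12. Vowels shift forward by 12 and consonants shift forward by 3.
Applying it to seize: s(cons)+3=v, e(vowel)+12=q, i(vowel)+12=u, z(cons)+3=c, e(vowel)+12=q.

vqucq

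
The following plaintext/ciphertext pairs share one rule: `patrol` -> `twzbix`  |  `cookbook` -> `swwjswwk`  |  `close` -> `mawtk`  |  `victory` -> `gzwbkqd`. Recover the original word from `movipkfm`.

exchange

The output letters match the input read backwards, each shifted +8: patrol reversed is lortap. Read the word backwards and shift each letter +8.
Reversing it on movipkfm: shift back: m−8=e, o−8=g, v−8=n, i−8=a, p−8=h, k−8=c, f−8=x, m−8=e → egnahcxe; then reverse → exchange.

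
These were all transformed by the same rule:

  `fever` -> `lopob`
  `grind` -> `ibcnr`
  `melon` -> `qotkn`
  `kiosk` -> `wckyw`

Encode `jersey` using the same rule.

zobyog

f(5)→l(11) and e(4)→o(14) fit y≡23x+0 (mod 26); the inverse of 23 mod 26 is 17. This is an affine cipher: with a=0,…,z=25, each position x becomes (23x+0) mod 26.
For jersey: j(9)→23·9+0≡25=z; e(4)→23·4+0≡14=o; r(17)→23·17+0≡1=b; s(18)→23·18+0≡24=y; e(4)→23·4+0≡14=o; y(24)→23·24+0≡6=g (all mod 26).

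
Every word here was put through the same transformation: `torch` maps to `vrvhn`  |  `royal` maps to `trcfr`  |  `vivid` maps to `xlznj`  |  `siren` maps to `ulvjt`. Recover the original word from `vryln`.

In torch: t→v is +2, o→r is +3, r→v is +4, c→h is +5 — the shift increases by 1 each position. Each letter shifts forward by (position + 2), i.e. 2, 3, 4, … — the shift grows by one for each successive letter.
Undoing it on vryln: v−2=t, r−3=o, y−4=u, l−5=g, n−6=h.

tough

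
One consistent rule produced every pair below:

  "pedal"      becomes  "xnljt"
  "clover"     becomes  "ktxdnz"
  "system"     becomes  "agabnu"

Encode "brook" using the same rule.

The shift depends on letter class: consonant p→x is +8, but vowel e→n is +9. Vowels shift forward by 9 and consonants shift forward by 8.
For brook: b(cons)+8=j, r(cons)+8=z, o(vowel)+9=x, o(vowel)+9=x, k(cons)+8=s.

jzxxs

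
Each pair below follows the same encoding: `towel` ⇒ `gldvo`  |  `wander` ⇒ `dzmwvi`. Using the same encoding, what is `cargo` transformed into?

Each pair mirrors across the alphabet (t↔g, o↔l, w↔d): positions sum to 25. Each letter is replaced by its mirror in the alphabet: a↔z, b↔y, c↔x, and so on (the Atbash cipher).
Applying it to cargo: c↔x, a↔z, r↔i, g↔t, o↔l.

xzitl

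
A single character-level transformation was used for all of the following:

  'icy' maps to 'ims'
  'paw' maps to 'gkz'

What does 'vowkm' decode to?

camel

The word is reversed, then every letter is shifted forward by 10.
Undoing it on vowkm: shift back: v−10=l, o−10=e, w−10=m, k−10=a, m−10=c → lemac; then reverse → camel.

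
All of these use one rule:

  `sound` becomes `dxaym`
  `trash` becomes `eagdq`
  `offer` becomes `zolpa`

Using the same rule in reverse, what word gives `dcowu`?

still

Shifts by position in sound: pos 0: s→d (+11), pos 1: o→x (+9), pos 2: u→a (+6), pos 3: n→y (+11), pos 4: d→m (+9) — repeating every 3. The shifts repeat in a cycle of length 3: positions 0,1,… shift by +11, +9, +6, then the pattern repeats.
Undoing it on dcowu: d−11=s, c−9=t, o−6=i, w−11=l, u−9=l.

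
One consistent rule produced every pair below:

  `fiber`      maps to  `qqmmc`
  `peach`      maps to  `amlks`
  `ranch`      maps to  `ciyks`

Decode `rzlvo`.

grand

The shifts repeat in a cycle of length 2: positions 0,1,… shift by +11, +8, then the pattern repeats.
Decoding rzlvo: r−11=g, z−8=r, l−11=a, v−8=n, o−11=d.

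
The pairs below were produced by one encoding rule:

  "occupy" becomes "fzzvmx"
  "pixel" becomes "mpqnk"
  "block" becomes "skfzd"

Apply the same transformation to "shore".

o(14)→f(5) and c(2)→z(25) fit y≡7x+11 (mod 26); the inverse of 7 mod 26 is 15. Treating letters as 0–25, the rule is x ↦ 7x + 11 (mod 26).
On shore: s(18)→7·18+11≡7=h; h(7)→7·7+11≡8=i; o(14)→7·14+11≡5=f; r(17)→7·17+11≡0=a; e(4)→7·4+11≡13=n (all mod 26).

hifan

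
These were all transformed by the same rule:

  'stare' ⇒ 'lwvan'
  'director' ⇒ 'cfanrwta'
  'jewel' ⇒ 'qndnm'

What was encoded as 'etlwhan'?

s(18)→l(11) and t(19)→w(22) fit y≡11x+21 (mod 26); the inverse of 11 mod 26 is 19. Each letter's alphabet position (a=0..z=25) is mapped through 11·x+21 mod 26 — an affine cipher.
Reversing it on etlwhan: e(4)→19·(4−21)≡15=p; t(19)→19·(19−21)≡14=o; l(11)→19·(11−21)≡18=s; w(22)→19·(22−21)≡19=t; h(7)→19·(7−21)≡20=u; a(0)→19·(0−21)≡17=r; n(13)→19·(13−21)≡4=e (all mod 26).

posture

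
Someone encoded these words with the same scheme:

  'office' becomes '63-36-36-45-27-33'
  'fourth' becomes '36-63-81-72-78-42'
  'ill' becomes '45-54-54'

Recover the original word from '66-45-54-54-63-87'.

pillow

o(#15)→63 and f(#6)→36: differences scale by 3, so n = 3·pos + 18. With a=1..z=26, the number is 3·pos + 18.
Undoing it on 66-45-54-54-63-87: 66→(66−18)÷3=16=p, 45→(45−18)÷3=9=i, 54→(54−18)÷3=12=l, 54→(54−18)÷3=12=l, 63→(63−18)÷3=15=o, 87→(87−18)÷3=23=w.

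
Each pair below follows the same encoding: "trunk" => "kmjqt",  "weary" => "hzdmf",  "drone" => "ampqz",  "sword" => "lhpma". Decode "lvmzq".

siren

t(19)→k(10) and r(17)→m(12) fit y≡25x+3 (mod 26); the inverse of 25 mod 26 is 25. This is an affine cipher: with a=0,…,z=25, each position x becomes (25x+3) mod 26.
Reversing it on lvmzq: l(11)→25·(11−3)≡18=s; v(21)→25·(21−3)≡8=i; m(12)→25·(12−3)≡17=r; z(25)→25·(25−3)≡4=e; q(16)→25·(16−3)≡13=n (all mod 26).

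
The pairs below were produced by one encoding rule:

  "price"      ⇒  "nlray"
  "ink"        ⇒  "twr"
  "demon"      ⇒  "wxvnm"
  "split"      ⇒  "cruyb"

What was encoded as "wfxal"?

crown

Read the word backwards and shift each letter +9.
Decoding wfxal: shift back: w−9=n, f−9=w, x−9=o, a−9=r, l−9=c → nworc; then reverse → crown.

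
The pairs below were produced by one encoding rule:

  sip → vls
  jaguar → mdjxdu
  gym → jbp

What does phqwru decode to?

mentor

Compare letters: s→v is +3, i→l is +3, p→s is +3 — a constant shift. Each letter is shifted forward by 3 in the alphabet (a Caesar shift of +3).
Undoing it on phqwru: p−3=m, h−3=e, q−3=n, w−3=t, r−3=o, u−3=r.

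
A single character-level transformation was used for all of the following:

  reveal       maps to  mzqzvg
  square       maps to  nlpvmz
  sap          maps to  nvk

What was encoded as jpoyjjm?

outdoor

Every letter moves 21 places later in the alphabet, wrapping around z→a.
Decoding jpoyjjm: j−21=o, p−21=u, o−21=t, y−21=d, j−21=o, j−21=o, m−21=r.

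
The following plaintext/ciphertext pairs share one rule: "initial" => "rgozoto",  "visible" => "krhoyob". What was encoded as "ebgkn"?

heavy

The output letters match the input read backwards, each shifted +6: initial reversed is laitini. Read the word backwards and shift each letter +6.
Decoding ebgkn: shift back: e−6=y, b−6=v, g−6=a, k−6=e, n−6=h → yvaeh; then reverse → heavy.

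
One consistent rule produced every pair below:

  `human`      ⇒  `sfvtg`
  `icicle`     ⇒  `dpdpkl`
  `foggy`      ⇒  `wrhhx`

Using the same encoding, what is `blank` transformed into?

h(7)→s(18) and u(20)→f(5) fit y≡11x+19 (mod 26); the inverse of 11 mod 26 is 19. This is an affine cipher: with a=0,…,z=25, each position x becomes (11x+19) mod 26.
Applying it to blank: b(1)→11·1+19≡4=e; l(11)→11·11+19≡10=k; a(0)→11·0+19≡19=t; n(13)→11·13+19≡6=g; k(10)→11·10+19≡25=z (all mod 26).

ektgz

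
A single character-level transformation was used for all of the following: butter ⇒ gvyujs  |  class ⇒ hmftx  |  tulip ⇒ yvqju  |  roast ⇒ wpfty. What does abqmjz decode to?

valley

The shifts repeat in a cycle of length 2: positions 0,1,… shift by +5, +1, then the pattern repeats.
Decoding abqmjz: a−5=v, b−1=a, q−5=l, m−1=l, j−5=e, z−1=y.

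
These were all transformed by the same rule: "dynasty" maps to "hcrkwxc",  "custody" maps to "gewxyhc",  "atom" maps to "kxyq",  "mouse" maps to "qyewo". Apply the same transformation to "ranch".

vkrgl

Vowels shift forward by 10 and consonants shift forward by 4.
On ranch: r(cons)+4=v, a(vowel)+10=k, n(cons)+4=r, c(cons)+4=g, h(cons)+4=l.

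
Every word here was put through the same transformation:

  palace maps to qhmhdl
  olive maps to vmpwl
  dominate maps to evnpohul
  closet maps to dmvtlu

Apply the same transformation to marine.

nhspol

The shift depends on letter class: consonant p→q is +1, but vowel a→h is +7. The rule splits by letter class: vowels +7, consonants +1.
Applying it to marine: m(cons)+1=n, a(vowel)+7=h, r(cons)+1=s, i(vowel)+7=p, n(cons)+1=o, e(vowel)+7=l.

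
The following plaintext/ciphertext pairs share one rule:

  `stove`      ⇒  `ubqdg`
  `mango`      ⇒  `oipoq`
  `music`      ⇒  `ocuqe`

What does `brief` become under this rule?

Shifts by position in stove: pos 0: s→u (+2), pos 1: t→b (+8), pos 2: o→q (+2), pos 3: v→d (+8) — repeating every 2. The shifts repeat in a cycle of length 2: positions 0,1,… shift by +2, +8, then the pattern repeats.
On brief: b+2=d, r+8=z, i+2=k, e+8=m, f+2=h.

dzkmh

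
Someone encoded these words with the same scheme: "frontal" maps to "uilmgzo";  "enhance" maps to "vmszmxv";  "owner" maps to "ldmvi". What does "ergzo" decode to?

Each pair mirrors across the alphabet (f↔u, r↔i, o↔l): positions sum to 25. Letters are reflected about the middle of the alphabet (position → 25−position): Atbash.
Decoding ergzo: e↔v, r↔i, g↔t, z↔a, o↔l.

vital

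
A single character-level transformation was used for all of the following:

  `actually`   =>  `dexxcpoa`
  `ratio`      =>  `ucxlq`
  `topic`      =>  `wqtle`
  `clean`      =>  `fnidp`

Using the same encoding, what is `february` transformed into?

Shifts by position in actually: pos 0: a→d (+3), pos 1: c→e (+2), pos 2: t→x (+4), pos 3: u→x (+3), pos 4: a→c (+2), pos 5: l→p (+4) — repeating every 3. A repeating key of period 3 is used — shifts +3, +2, +4 over and over.
On february: f+3=i, e+2=g, b+4=f, r+3=u, u+2=w, a+4=e, r+3=u, y+2=a.

igfuweua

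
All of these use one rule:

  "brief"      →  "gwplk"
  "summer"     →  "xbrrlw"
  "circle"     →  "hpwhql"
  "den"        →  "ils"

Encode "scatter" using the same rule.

The shift depends on letter class: consonant b→g is +5, but vowel i→p is +7. The rule splits by letter class: vowels +7, consonants +5.
For scatter: s(cons)+5=x, c(cons)+5=h, a(vowel)+7=h, t(cons)+5=y, t(cons)+5=y, e(vowel)+7=l, r(cons)+5=w.

xhhyylw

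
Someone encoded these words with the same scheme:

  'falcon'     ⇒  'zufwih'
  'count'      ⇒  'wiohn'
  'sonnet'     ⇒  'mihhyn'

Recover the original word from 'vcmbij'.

bishop

Compare letters: f→z is +20, a→u is +20, l→f is +20 — a constant shift. It's a constant shift of +20 (ROT20).
Reversing it on vcmbij: v−20=b, c−20=i, m−20=s, b−20=h, i−20=o, j−20=p.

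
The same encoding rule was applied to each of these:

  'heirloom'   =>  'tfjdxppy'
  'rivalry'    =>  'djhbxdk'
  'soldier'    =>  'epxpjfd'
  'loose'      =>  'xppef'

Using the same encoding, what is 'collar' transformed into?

opxxbd

The rule splits by letter class: vowels +1, consonants +12.
Applying it to collar: c(cons)+12=o, o(vowel)+1=p, l(cons)+12=x, l(cons)+12=x, a(vowel)+1=b, r(cons)+12=d.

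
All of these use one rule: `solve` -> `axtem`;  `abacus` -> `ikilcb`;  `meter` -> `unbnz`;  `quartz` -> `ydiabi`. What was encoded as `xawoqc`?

Shifts by position in solve: pos 0: s→a (+8), pos 1: o→x (+9), pos 2: l→t (+8), pos 3: v→e (+9) — repeating every 2. The shifts repeat in a cycle of length 2: positions 0,1,… shift by +8, +9, then the pattern repeats.
Decoding xawoqc: x−8=p, a−9=r, w−8=o, o−9=f, q−8=i, c−9=t.

profit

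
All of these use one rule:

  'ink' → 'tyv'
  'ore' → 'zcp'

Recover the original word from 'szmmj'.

hobby

Compare letters: i→t is +11, n→y is +11, k→v is +11 — a constant shift. It's a constant shift of +11 (ROT11).
Decoding szmmj: s−11=h, z−11=o, m−11=b, m−11=b, j−11=y.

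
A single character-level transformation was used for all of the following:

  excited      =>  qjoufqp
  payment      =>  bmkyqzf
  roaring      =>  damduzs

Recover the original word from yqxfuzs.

melting

Compare letters: e→q is +12, x→j is +12, c→o is +12 — a constant shift. It's a constant shift of +12 (ROT12).
Decoding yqxfuzs: y−12=m, q−12=e, x−12=l, f−12=t, u−12=i, z−12=n, s−12=g.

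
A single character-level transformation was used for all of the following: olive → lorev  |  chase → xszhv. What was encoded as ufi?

fur

Each pair mirrors across the alphabet (o↔l, l↔o, i↔r): positions sum to 25. Each letter is replaced by its mirror in the alphabet: a↔z, b↔y, c↔x, and so on (the Atbash cipher).
Decoding ufi: u↔f, f↔u, i↔r.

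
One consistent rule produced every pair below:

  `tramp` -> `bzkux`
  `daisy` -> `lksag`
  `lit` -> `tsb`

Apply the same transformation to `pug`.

The shift depends on letter class: consonant t→b is +8, but vowel a→k is +10. Vowels shift forward by 10 and consonants shift forward by 8.
On pug: p(cons)+8=x, u(vowel)+10=e, g(cons)+8=o.

xeo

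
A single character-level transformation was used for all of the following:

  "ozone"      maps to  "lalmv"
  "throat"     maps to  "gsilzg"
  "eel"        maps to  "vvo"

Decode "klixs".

porch

Letters are reflected about the middle of the alphabet (position → 25−position): Atbash.
Reversing it on klixs: k↔p, l↔o, i↔r, x↔c, s↔h.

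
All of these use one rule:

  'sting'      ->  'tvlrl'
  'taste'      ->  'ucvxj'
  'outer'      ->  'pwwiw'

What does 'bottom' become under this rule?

Letter i (0-indexed) is shifted by i+1, so successive shifts are 1, 2, 3, ….
Applying it to bottom: b+1=c, o+2=q, t+3=w, t+4=x, o+5=t, m+6=s.

cqwxts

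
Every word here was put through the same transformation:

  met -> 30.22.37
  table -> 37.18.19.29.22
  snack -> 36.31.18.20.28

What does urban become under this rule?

38.35.19.18.31

m is letter #13 and maps to 30: an offset of 17. Each letter is replaced by its alphabet position (a=1..z=26) + 17.
Applying it to urban: u=21→38, r=18→35, b=2→19, a=1→18, n=14→31.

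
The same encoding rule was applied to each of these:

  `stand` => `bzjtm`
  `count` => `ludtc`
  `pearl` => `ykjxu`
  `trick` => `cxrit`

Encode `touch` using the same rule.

cudiq

Shifts by position in stand: pos 0: s→b (+9), pos 1: t→z (+6), pos 2: a→j (+9), pos 3: n→t (+6) — repeating every 2. It's a Vigenère-style cipher with numeric key [9,6]: position i shifts by key[i mod 2].
For touch: t+9=c, o+6=u, u+9=d, c+6=i, h+9=q.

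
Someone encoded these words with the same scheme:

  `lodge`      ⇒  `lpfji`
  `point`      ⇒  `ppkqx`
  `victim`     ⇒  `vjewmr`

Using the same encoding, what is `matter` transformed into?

mbvwiw

In lodge: l→l is +0, o→p is +1, d→f is +2, g→j is +3 — the shift increases by 1 each position. The shift increases by 1 at each position, starting from +0: 0, 1, 2, ….
For matter: m+0=m, a+1=b, t+2=v, t+3=w, e+4=i, r+5=w.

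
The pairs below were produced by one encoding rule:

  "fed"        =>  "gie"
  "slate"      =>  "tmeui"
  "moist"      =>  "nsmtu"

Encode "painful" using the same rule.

qemogym

Vowels shift forward by 4 and consonants shift forward by 1.
Applying it to painful: p(cons)+1=q, a(vowel)+4=e, i(vowel)+4=m, n(cons)+1=o, f(cons)+1=g, u(vowel)+4=y, l(cons)+1=m.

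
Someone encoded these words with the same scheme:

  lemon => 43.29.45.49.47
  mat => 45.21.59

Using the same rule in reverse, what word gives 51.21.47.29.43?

panel

l(#12)→43 and e(#5)→29: differences scale by 2, so n = 2·pos + 19. With a=1..z=26, the number is 2·pos + 19.
Decoding 51.21.47.29.43: 51→(51−19)÷2=16=p, 21→(21−19)÷2=1=a, 47→(47−19)÷2=14=n, 29→(29−19)÷2=5=e, 43→(43−19)÷2=12=l.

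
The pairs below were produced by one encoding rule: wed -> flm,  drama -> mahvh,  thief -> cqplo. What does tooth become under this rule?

cvvcq

Two shifts are in play — +7 for a/e/i/o/u, +9 for every other letter.
Applying it to tooth: t(cons)+9=c, o(vowel)+7=v, o(vowel)+7=v, t(cons)+9=c, h(cons)+9=q.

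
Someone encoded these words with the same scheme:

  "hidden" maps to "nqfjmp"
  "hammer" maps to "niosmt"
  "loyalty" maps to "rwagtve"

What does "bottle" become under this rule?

hwvztg

A repeating key of period 3 is used — shifts +6, +8, +2 over and over.
For bottle: b+6=h, o+8=w, t+2=v, t+6=z, l+8=t, e+2=g.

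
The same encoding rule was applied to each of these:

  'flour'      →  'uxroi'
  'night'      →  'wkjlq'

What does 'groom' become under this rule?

Read the word backwards and shift each letter +3.
On groom: reverse → moorg; then shift: m+3=p, o+3=r, o+3=r, r+3=u, g+3=j.

prruj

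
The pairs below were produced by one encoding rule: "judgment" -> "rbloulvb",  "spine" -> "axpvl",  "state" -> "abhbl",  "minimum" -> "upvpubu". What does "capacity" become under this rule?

The shift depends on letter class: consonant j→r is +8, but vowel u→b is +7. Two shifts are in play — +7 for a/e/i/o/u, +8 for every other letter.
On capacity: c(cons)+8=k, a(vowel)+7=h, p(cons)+8=x, a(vowel)+7=h, c(cons)+8=k, i(vowel)+7=p, t(cons)+8=b, y(cons)+8=g.

khxhkpbg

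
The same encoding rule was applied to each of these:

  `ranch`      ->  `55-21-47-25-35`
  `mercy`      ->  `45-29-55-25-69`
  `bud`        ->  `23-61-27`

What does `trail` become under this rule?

r(#18)→55 and a(#1)→21: differences scale by 2, so n = 2·pos + 19. Each letter becomes 2×(its alphabet position, a=1..z=26) + 19.
Applying it to trail: t=20→59, r=18→55, a=1→21, i=9→37, l=12→43.

59-55-21-37-43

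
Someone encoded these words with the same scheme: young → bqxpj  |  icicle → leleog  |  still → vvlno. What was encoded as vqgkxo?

It's a Vigenère-style cipher with numeric key [3,2]: position i shifts by key[i mod 2].
Undoing it on vqgkxo: v−3=s, q−2=o, g−3=d, k−2=i, x−3=u, o−2=m.

sodium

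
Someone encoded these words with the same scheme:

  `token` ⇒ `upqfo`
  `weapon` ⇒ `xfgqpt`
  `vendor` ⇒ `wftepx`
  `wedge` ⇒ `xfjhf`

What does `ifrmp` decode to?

hello

Shifts by position in token: pos 0: t→u (+1), pos 1: o→p (+1), pos 2: k→q (+6), pos 3: e→f (+1), pos 4: n→o (+1) — repeating every 3. The shifts repeat in a cycle of length 3: positions 0,1,… shift by +1, +1, +6, then the pattern repeats.
Reversing it on ifrmp: i−1=h, f−1=e, r−6=l, m−1=l, p−1=o.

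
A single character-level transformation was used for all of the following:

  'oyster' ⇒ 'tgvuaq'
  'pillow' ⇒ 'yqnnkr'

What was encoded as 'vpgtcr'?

The output letters match the input read backwards, each shifted +2: oyster reversed is retsyo. The word is reversed, then every letter is shifted forward by 2.
Undoing it on vpgtcr: shift back: v−2=t, p−2=n, g−2=e, t−2=r, c−2=a, r−2=p → tnerap; then reverse → parent.

parent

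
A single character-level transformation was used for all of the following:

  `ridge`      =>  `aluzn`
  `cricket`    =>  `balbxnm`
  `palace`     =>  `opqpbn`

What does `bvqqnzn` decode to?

Each letter's alphabet position (a=0..z=25) is mapped through 19·x+15 mod 26 — an affine cipher.
Reversing it on bvqqnzn: b(1)→11·(1−15)≡2=c; v(21)→11·(21−15)≡14=o; q(16)→11·(16−15)≡11=l; q(16)→11·(16−15)≡11=l; n(13)→11·(13−15)≡4=e; z(25)→11·(25−15)≡6=g; n(13)→11·(13−15)≡4=e (all mod 26).

college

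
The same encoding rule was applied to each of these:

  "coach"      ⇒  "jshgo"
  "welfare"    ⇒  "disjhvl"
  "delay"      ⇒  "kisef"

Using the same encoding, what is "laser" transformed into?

seziy

The shifts repeat in a cycle of length 2: positions 0,1,… shift by +7, +4, then the pattern repeats.
Applying it to laser: l+7=s, a+4=e, s+7=z, e+4=i, r+7=y.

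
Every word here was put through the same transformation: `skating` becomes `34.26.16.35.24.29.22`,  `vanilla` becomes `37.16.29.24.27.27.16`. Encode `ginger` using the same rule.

s is letter #19 and maps to 34: an offset of 15. The number is (letter's place in the alphabet, a=1) + 15.
On ginger: g=7→22, i=9→24, n=14→29, g=7→22, e=5→20, r=18→33.

22.24.29.22.20.33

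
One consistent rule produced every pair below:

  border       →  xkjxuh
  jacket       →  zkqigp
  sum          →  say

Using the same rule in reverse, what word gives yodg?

Read the word backwards and shift each letter +6.
Undoing it on yodg: shift back: y−6=s, o−6=i, d−6=x, g−6=a → sixa; then reverse → axis.

axis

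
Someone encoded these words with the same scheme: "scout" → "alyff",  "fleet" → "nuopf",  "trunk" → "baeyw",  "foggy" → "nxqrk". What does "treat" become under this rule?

Letter i (0-indexed) is shifted by i+8, so successive shifts are 8, 9, 10, ….
For treat: t+8=b, r+9=a, e+10=o, a+11=l, t+12=f.

baolf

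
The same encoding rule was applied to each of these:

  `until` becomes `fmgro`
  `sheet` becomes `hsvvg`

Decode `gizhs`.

Letters are reflected about the middle of the alphabet (position → 25−position): Atbash.
Reversing it on gizhs: g↔t, i↔r, z↔a, h↔s, s↔h.

trash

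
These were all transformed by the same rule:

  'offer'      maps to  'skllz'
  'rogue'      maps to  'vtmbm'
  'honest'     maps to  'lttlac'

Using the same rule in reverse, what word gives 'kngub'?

In offer: o→s is +4, f→k is +5, f→l is +6, e→l is +7 — the shift increases by 1 each position. The shift increases by 1 at each position, starting from +4: 4, 5, 6, ….
Undoing it on kngub: k−4=g, n−5=i, g−6=a, u−7=n, b−8=t.

giant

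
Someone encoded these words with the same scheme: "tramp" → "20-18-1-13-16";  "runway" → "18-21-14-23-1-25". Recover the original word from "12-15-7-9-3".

t is letter #20 and maps to 20: an offset of 0. Each letter is replaced by its alphabet position (a=1, b=2, …, z=26).
Undoing it on 12-15-7-9-3: 12=l, 15=o, 7=g, 9=i, 3=c.

logic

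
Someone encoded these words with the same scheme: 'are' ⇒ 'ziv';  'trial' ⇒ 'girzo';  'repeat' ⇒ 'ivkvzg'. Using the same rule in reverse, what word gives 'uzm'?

Each pair mirrors across the alphabet (a↔z, r↔i, e↔v): positions sum to 25. Each letter is replaced by its mirror in the alphabet: a↔z, b↔y, c↔x, and so on (the Atbash cipher).
Reversing it on uzm: u↔f, z↔a, m↔n.

fan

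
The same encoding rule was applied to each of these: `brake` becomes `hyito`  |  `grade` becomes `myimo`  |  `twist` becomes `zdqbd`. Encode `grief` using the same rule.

In brake: b→h is +6, r→y is +7, a→i is +8, k→t is +9 — the shift increases by 1 each position. Each letter shifts forward by (position + 6), i.e. 6, 7, 8, … — the shift grows by one for each successive letter.
Applying it to grief: g+6=m, r+7=y, i+8=q, e+9=n, f+10=p.

myqnp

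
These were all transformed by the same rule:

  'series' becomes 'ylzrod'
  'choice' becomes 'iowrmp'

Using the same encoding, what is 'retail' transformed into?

xlbjsw

Letter i (0-indexed) is shifted by i+6, so successive shifts are 6, 7, 8, ….
For retail: r+6=x, e+7=l, t+8=b, a+9=j, i+10=s, l+11=w.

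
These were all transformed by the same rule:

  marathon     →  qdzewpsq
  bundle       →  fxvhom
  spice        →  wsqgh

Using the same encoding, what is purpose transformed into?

Shifts by position in marathon: pos 0: m→q (+4), pos 1: a→d (+3), pos 2: r→z (+8), pos 3: a→e (+4), pos 4: t→w (+3), pos 5: h→p (+8) — repeating every 3. A repeating key of period 3 is used — shifts +4, +3, +8 over and over.
For purpose: p+4=t, u+3=x, r+8=z, p+4=t, o+3=r, s+8=a, e+4=i.

txztrai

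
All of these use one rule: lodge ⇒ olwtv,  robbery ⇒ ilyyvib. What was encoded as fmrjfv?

unique

This is the alphabet-reversal cipher (Atbash): a becomes z, b becomes y, etc.
Undoing it on fmrjfv: f↔u, m↔n, r↔i, j↔q, f↔u, v↔e.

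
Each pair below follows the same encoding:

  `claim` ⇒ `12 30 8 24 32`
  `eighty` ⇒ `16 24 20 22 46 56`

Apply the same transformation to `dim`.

c(#3)→12 and l(#12)→30: differences scale by 2, so n = 2·pos + 6. Each letter becomes 2×(its alphabet position, a=1..z=26) + 6.
For dim: d=4→14, i=9→24, m=13→32.

14 24 32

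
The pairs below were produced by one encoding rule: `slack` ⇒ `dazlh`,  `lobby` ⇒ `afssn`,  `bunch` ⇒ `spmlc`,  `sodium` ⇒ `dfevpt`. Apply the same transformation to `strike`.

s(18)→d(3) and l(11)→a(0) fit y≡19x+25 (mod 26); the inverse of 19 mod 26 is 11. This is an affine cipher: with a=0,…,z=25, each position x becomes (19x+25) mod 26.
For strike: s(18)→19·18+25≡3=d; t(19)→19·19+25≡22=w; r(17)→19·17+25≡10=k; i(8)→19·8+25≡21=v; k(10)→19·10+25≡7=h; e(4)→19·4+25≡23=x (all mod 26).

dwkvhx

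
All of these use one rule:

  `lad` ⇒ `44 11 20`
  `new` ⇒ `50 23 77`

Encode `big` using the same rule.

Each letter becomes 3×(its alphabet position, a=1..z=26) + 8.
On big: b=2→14, i=9→35, g=7→29.

14 35 29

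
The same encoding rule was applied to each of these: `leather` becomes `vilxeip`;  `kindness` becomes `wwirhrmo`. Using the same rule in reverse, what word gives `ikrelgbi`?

exchange

The output letters match the input read backwards, each shifted +4: leather reversed is rehtael. Read the word backwards and shift each letter +4.
Reversing it on ikrelgbi: shift back: i−4=e, k−4=g, r−4=n, e−4=a, l−4=h, g−4=c, b−4=x, i−4=e → egnahcxe; then reverse → exchange.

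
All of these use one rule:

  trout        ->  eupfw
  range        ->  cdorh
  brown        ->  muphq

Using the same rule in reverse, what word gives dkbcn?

Shifts by position in trout: pos 0: t→e (+11), pos 1: r→u (+3), pos 2: o→p (+1), pos 3: u→f (+11), pos 4: t→w (+3) — repeating every 3. The shifts repeat in a cycle of length 3: positions 0,1,… shift by +11, +3, +1, then the pattern repeats.
Undoing it on dkbcn: d−11=s, k−3=h, b−1=a, c−11=r, n−3=k.

shark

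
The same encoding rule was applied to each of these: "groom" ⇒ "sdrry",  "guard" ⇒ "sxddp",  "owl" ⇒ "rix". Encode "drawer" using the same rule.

The shift depends on letter class: consonant g→s is +12, but vowel o→r is +3. Two shifts are in play — +3 for a/e/i/o/u, +12 for every other letter.
On drawer: d(cons)+12=p, r(cons)+12=d, a(vowel)+3=d, w(cons)+12=i, e(vowel)+3=h, r(cons)+12=d.

pddihd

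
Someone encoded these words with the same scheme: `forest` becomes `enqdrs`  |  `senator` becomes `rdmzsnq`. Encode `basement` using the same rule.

azrdldms

Compare letters: f→e is +25, o→n is +25, r→q is +25 — a constant shift. It's a constant shift of +25 (ROT25).
For basement: b+25=a, a+25=z, s+25=r, e+25=d, m+25=l, e+25=d, n+25=m, t+25=s.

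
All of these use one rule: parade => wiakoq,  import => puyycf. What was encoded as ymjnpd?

reader

In parade: p→w is +7, a→i is +8, r→a is +9, a→k is +10 — the shift increases by 1 each position. The shift increases by 1 at each position, starting from +7: 7, 8, 9, ….
Reversing it on ymjnpd: y−7=r, m−8=e, j−9=a, n−10=d, p−11=e, d−12=r.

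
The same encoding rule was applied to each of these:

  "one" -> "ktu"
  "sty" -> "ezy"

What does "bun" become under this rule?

The output letters match the input read backwards, each shifted +6: one reversed is eno. The word is reversed, then every letter is shifted forward by 6.
For bun: reverse → nub; then shift: n+6=t, u+6=a, b+6=h.

tah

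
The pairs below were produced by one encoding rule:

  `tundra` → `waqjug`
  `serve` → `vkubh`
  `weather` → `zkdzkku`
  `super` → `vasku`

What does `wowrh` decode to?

title

Shifts by position in tundra: pos 0: t→w (+3), pos 1: u→a (+6), pos 2: n→q (+3), pos 3: d→j (+6) — repeating every 2. It's a Vigenère-style cipher with numeric key [3,6]: position i shifts by key[i mod 2].
Undoing it on wowrh: w−3=t, o−6=i, w−3=t, r−6=l, h−3=e.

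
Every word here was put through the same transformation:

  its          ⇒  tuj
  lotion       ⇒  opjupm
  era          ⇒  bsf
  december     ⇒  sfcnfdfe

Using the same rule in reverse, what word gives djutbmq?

The output letters match the input read backwards, each shifted +1: its reversed is sti. The word is reversed, then every letter is shifted forward by 1.
Decoding djutbmq: shift back: d−1=c, j−1=i, u−1=t, t−1=s, b−1=a, m−1=l, q−1=p → citsalp; then reverse → plastic.

plastic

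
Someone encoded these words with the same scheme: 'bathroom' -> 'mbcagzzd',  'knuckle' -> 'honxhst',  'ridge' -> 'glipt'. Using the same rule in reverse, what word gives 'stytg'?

lever

b(1)→m(12) and a(0)→b(1) fit y≡11x+1 (mod 26); the inverse of 11 mod 26 is 19. Each letter's alphabet position (a=0..z=25) is mapped through 11·x+1 mod 26 — an affine cipher.
Reversing it on stytg: s(18)→19·(18−1)≡11=l; t(19)→19·(19−1)≡4=e; y(24)→19·(24−1)≡21=v; t(19)→19·(19−1)≡4=e; g(6)→19·(6−1)≡17=r (all mod 26).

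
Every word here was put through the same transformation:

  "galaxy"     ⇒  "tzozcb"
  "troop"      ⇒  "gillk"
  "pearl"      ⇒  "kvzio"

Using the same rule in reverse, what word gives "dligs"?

Letters are reflected about the middle of the alphabet (position → 25−position): Atbash.
Decoding dligs: d↔w, l↔o, i↔r, g↔t, s↔h.

worth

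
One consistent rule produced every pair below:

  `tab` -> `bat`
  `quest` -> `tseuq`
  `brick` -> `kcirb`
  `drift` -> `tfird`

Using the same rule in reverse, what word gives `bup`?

pub

The output letters match the input read backwards: tab reversed is bat. It's just the letters in reverse order.
Undoing it on bup: then reverse → pub.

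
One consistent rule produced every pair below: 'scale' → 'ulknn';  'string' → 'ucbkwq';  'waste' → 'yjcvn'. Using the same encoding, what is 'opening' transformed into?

Shifts by position in scale: pos 0: s→u (+2), pos 1: c→l (+9), pos 2: a→k (+10), pos 3: l→n (+2), pos 4: e→n (+9) — repeating every 3. The shifts repeat in a cycle of length 3: positions 0,1,… shift by +2, +9, +10, then the pattern repeats.
Applying it to opening: o+2=q, p+9=y, e+10=o, n+2=p, i+9=r, n+10=x, g+2=i.

qyoprxi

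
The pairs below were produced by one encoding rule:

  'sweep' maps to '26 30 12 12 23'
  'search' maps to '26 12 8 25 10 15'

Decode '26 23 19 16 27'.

The number is (letter's place in the alphabet, a=1) + 7.
Decoding 26 23 19 16 27: 26→(26−7)÷1=19=s, 23→(23−7)÷1=16=p, 19→(19−7)÷1=12=l, 16→(16−7)÷1=9=i, 27→(27−7)÷1=20=t.

split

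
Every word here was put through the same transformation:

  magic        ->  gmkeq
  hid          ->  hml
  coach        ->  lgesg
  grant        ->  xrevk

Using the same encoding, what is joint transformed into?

The output letters match the input read backwards, each shifted +4: magic reversed is cigam. Two steps: reverse the string, then apply a Caesar shift of +4.
Applying it to joint: reverse → tnioj; then shift: t+4=x, n+4=r, i+4=m, o+4=s, j+4=n.

xrmsn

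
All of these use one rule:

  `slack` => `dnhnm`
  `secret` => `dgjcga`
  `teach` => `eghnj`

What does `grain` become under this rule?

rthtp

The shifts repeat in a cycle of length 3: positions 0,1,… shift by +11, +2, +7, then the pattern repeats.
For grain: g+11=r, r+2=t, a+7=h, i+11=t, n+2=p.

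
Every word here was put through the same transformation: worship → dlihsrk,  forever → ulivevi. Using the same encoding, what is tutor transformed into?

Each pair mirrors across the alphabet (w↔d, o↔l, r↔i): positions sum to 25. Each letter is replaced by its mirror in the alphabet: a↔z, b↔y, c↔x, and so on (the Atbash cipher).
Applying it to tutor: t↔g, u↔f, t↔g, o↔l, r↔i.

gfgli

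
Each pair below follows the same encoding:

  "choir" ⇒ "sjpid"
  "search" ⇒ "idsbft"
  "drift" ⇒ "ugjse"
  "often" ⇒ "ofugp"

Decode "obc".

The output letters match the input read backwards, each shifted +1: choir reversed is riohc. The word is reversed, then every letter is shifted forward by 1.
Decoding obc: shift back: o−1=n, b−1=a, c−1=b → nab; then reverse → ban.

ban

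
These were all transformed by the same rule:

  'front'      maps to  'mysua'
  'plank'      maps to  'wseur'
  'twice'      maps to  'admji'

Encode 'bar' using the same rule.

The shift depends on letter class: consonant f→m is +7, but vowel o→s is +4. Vowels shift forward by 4 and consonants shift forward by 7.
Applying it to bar: b(cons)+7=i, a(vowel)+4=e, r(cons)+7=y.

iey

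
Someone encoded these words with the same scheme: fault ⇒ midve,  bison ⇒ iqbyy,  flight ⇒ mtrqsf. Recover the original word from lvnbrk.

energy

In fault: f→m is +7, a→i is +8, u→d is +9, l→v is +10 — the shift increases by 1 each position. Each letter shifts forward by (position + 7), i.e. 7, 8, 9, … — the shift grows by one for each successive letter.
Reversing it on lvnbrk: l−7=e, v−8=n, n−9=e, b−10=r, r−11=g, k−12=y.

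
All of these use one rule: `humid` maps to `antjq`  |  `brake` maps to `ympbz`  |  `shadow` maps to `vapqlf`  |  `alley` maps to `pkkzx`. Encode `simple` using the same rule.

This is an affine cipher: with a=0,…,z=25, each position x becomes (9x+15) mod 26.
For simple: s(18)→9·18+15≡21=v; i(8)→9·8+15≡9=j; m(12)→9·12+15≡19=t; p(15)→9·15+15≡20=u; l(11)→9·11+15≡10=k; e(4)→9·4+15≡25=z (all mod 26).

vjtukz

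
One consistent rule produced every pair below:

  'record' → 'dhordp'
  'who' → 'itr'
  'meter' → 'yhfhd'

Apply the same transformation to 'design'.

phelsz

The shift depends on letter class: consonant r→d is +12, but vowel e→h is +3. Vowels shift forward by 3 and consonants shift forward by 12.
Applying it to design: d(cons)+12=p, e(vowel)+3=h, s(cons)+12=e, i(vowel)+3=l, g(cons)+12=s, n(cons)+12=z.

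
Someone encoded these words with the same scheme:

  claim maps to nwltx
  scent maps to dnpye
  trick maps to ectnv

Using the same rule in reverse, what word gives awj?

Compare letters: c→n is +11, l→w is +11, a→l is +11 — a constant shift. Each letter is shifted forward by 11 in the alphabet (a Caesar shift of +11).
Undoing it on awj: a−11=p, w−11=l, j−11=y.

ply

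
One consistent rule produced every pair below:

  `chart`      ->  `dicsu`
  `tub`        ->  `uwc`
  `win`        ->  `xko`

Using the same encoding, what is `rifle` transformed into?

skgmg

The shift depends on letter class: consonant c→d is +1, but vowel a→c is +2. Two shifts are in play — +2 for a/e/i/o/u, +1 for every other letter.
Applying it to rifle: r(cons)+1=s, i(vowel)+2=k, f(cons)+1=g, l(cons)+1=m, e(vowel)+2=g.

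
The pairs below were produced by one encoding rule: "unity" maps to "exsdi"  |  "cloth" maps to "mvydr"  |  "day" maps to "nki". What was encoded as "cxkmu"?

snack

Compare letters: u→e is +10, n→x is +10, i→s is +10 — a constant shift. Every letter moves 10 places later in the alphabet, wrapping around z→a.
Reversing it on cxkmu: c−10=s, x−10=n, k−10=a, m−10=c, u−10=k.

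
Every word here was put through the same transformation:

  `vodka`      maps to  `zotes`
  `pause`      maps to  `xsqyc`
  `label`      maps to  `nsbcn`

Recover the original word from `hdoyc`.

v(21)→z(25) and o(14)→o(14) fit y≡9x+18 (mod 26); the inverse of 9 mod 26 is 3. This is an affine cipher: with a=0,…,z=25, each position x becomes (9x+18) mod 26.
Undoing it on hdoyc: h(7)→3·(7−18)≡19=t; d(3)→3·(3−18)≡7=h; o(14)→3·(14−18)≡14=o; y(24)→3·(24−18)≡18=s; c(2)→3·(2−18)≡4=e (all mod 26).

those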